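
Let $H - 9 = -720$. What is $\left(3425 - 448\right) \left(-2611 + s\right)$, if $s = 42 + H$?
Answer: $-9764560$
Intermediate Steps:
$H = -711$ ($H = 9 - 720 = -711$)
$s = -669$ ($s = 42 - 711 = -669$)
$\left(3425 - 448\right) \left(-2611 + s\right) = \left(3425 - 448\right) \left(-2611 - 669\right) = 2977 \left(-3280\right) = -9764560$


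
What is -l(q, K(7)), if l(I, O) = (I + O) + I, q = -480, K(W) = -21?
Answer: 981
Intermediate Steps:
l(I, O) = O + 2*I
-l(q, K(7)) = -(-21 + 2*(-480)) = -(-21 - 960) = -1*(-981) = 981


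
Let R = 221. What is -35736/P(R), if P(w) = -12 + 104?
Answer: -8934/23 ≈ -388.43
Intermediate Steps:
P(w) = 92
-35736/P(R) = -35736/92 = -35736*1/92 = -8934/23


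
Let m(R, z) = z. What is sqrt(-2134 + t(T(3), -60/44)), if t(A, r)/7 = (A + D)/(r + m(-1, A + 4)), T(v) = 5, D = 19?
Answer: 8*I*sqrt(33) ≈ 45.956*I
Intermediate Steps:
t(A, r) = 7*(19 + A)/(4 + A + r) (t(A, r) = 7*((A + 19)/(r + (A + 4))) = 7*((19 + A)/(r + (4 + A))) = 7*((19 + A)/(4 + A + r)) = 7*(19 + A)/(4 + A + r))
sqrt(-2134 + t(T(3), -60/44)) = sqrt(-2134 + 7*(19 + 5)/(4 + 5 - 60/44)) = sqrt(-2134 + 7*24/(4 + 5 - 60*1/44)) = sqrt(-2134 + 7*24/(4 + 5 - 15/11)) = sqrt(-2134 + 7*24/(84/11)) = sqrt(-2134 + 7*(11/84)*24) = sqrt(-2134 + 22) = sqrt(-2112) = 8*I*sqrt(33)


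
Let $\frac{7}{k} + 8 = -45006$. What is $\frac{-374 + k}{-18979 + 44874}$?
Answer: $- \frac{16835243}{1165637530} \approx -0.014443$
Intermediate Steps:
$k = - \frac{7}{45014}$ ($k = \frac{7}{-8 - 45006} = \frac{7}{-45014} = 7 \left(- \frac{1}{45014}\right) = - \frac{7}{45014} \approx -0.00015551$)
$\frac{-374 + k}{-18979 + 44874} = \frac{-374 - \frac{7}{45014}}{-18979 + 44874} = - \frac{16835243}{45014 \cdot 25895} = \left(- \frac{16835243}{45014}\right) \frac{1}{25895} = - \frac{16835243}{1165637530}$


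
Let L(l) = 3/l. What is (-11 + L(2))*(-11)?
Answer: 209/2 ≈ 104.50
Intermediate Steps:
(-11 + L(2))*(-11) = (-11 + 3/2)*(-11) = -19/2*(-11) = 209/2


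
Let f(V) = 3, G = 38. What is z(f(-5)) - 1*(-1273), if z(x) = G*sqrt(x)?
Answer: 1273 + 38*sqrt(3) ≈ 1338.8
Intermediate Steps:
z(x) = 38*sqrt(x)
z(f(-5)) - 1*(-1273) = 38*sqrt(3) - 1*(-1273) = 38*sqrt(3) + 1273 = 1273 + 38*sqrt(3)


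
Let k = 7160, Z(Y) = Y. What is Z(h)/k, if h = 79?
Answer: 79/7160 ≈ 0.011034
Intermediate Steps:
Z(h)/k = 79/7160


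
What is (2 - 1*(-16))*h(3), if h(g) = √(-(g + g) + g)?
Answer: 18*I*√3 ≈ 31.177*I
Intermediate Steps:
h(g) = √(-g) (h(g) = √(-2*g + g) = √(-g))
(2 - 1*(-16))*h(3) = (2 - 1*(-16))*√(-1*3) = (2 + 16)*√(-3) = 18*(I*√3) = 18*I*√3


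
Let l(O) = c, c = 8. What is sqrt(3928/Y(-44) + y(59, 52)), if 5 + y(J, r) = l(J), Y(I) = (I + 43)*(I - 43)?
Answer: sqrt(364443)/87 ≈ 6.9390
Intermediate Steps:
l(O) = 8
Y(I) = (-43 + I)*(43 + I) (Y(I) = (43 + I)*(-43 + I) = (-43 + I)*(43 + I))
y(J, r) = 3 (y(J, r) = -5 + 8 = 3)
sqrt(3928/Y(-44) + y(59, 52)) = sqrt(3928/(-1849 + (-44)**2) + 3) = sqrt(3928/(-1849 + 1936) + 3) = sqrt(3928/87 + 3) = sqrt(4189/87) = sqrt(364443)/87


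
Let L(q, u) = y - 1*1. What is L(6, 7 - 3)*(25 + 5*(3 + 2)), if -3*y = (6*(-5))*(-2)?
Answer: -1050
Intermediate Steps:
y = -20 (y = -6*(-5)*(-2)/3 = -(-10)*(-2) = -⅓*60 = -20)
L(q, u) = -21 (L(q, u) = -20 - 1*1 = -20 - 1 = -21)
L(6, 7 - 3)*(25 + 5*(3 + 2)) = -21*(25 + 5*(3 + 2)) = -21*(25 + 5*5) = -21*(25 + 25) = -21*50 = -1050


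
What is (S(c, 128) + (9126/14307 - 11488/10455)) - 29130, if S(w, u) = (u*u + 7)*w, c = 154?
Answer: 124404603274018/49859895 ≈ 2.4951e+6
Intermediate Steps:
S(w, u) = w*(7 + u²) (S(w, u) = (u² + 7)*w = (7 + u²)*w = w*(7 + u²))
(S(c, 128) + (9126/14307 - 11488/10455)) - 29130 = (154*(7 + 128²) + (9126/14307 - 11488/10455)) - 29130 = (154*(7 + 16384) + (9126*(1/14307) - 11488*1/10455)) - 29130 = (154*16391 + (3042/4769 - 11488/10455)) - 29130 = (2524214 - 22982162/49859895) - 29130 = 125857022015368/49859895 - 29130 = 124404603274018/49859895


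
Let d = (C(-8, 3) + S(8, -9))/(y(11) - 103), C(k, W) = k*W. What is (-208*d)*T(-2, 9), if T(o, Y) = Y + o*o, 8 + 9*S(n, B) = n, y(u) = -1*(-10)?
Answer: -21632/31 ≈ -697.81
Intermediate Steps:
y(u) = 10
S(n, B) = -8/9 + n/9
C(k, W) = W*k
T(o, Y) = Y + o**2
d = 8/31 (d = (3*(-8) + (-8/9 + (1/9)*8))/(10 - 103) = (-24 + (-8/9 + 8/9))/(-93) = (-24 + 0)*(-1/93) = -24*(-1/93) = 8/31 ≈ 0.25806)
(-208*d)*T(-2, 9) = (-208*8/31)*(9 + (-2)**2) = -1664*(9 + 4)/31 = -1664/31*13 = -21632/31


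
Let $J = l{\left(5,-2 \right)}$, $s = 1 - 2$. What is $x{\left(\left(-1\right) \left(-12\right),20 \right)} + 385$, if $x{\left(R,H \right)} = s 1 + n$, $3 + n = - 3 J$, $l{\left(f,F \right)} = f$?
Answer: $366$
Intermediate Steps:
$s = -1$
$J = 5$
$n = -18$ ($n = -3 - 15 = -18$)
$x{\left(R,H \right)} = -19$ ($x{\left(R,H \right)} = \left(-1\right) 1 - 18 = -1 - 18 = -19$)
$x{\left(\left(-1\right) \left(-12\right),20 \right)} + 385 = -19 + 385 = 366$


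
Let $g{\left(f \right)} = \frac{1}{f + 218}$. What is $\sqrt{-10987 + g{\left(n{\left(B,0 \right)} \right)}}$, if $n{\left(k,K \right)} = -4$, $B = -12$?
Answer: $\frac{i \sqrt{503160438}}{214} \approx 104.82 i$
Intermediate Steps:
$g{\left(f \right)} = \frac{1}{218 + f}$
$\sqrt{-10987 + g{\left(n{\left(B,0 \right)} \right)}} = \sqrt{-10987 + \frac{1}{218 - 4}} = \sqrt{-10987 + \frac{1}{214}} = \sqrt{- \frac{2351217}{214}} = \frac{i \sqrt{503160438}}{214}$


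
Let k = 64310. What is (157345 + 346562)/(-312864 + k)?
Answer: -503907/248554 ≈ -2.0274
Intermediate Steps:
(157345 + 346562)/(-312864 + k) = (157345 + 346562)/(-312864 + 64310) = 503907/(-248554) = 503907*(-1/248554) = -503907/248554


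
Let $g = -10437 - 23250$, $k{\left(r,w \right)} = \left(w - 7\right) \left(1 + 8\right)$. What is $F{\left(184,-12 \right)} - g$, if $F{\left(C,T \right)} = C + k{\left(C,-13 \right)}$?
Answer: $33691$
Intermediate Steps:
$k{\left(r,w \right)} = -63 + 9 w$ ($k{\left(r,w \right)} = \left(-7 + w\right) 9 = -63 + 9 w$)
$F{\left(C,T \right)} = -180 + C$ ($F{\left(C,T \right)} = C + \left(-63 + 9 \left(-13\right)\right) = C - 180 = -180 + C$)
$g = -33687$ ($g = -10437 - 23250 = -33687$)
$F{\left(184,-12 \right)} - g = \left(-180 + 184\right) - -33687 = 4 + 33687 = 33691$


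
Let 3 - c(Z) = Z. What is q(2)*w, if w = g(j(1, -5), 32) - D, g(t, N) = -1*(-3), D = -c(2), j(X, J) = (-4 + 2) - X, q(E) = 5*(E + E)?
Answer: 80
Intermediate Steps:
c(Z) = 3 - Z
q(E) = 10*E (q(E) = 5*(2*E) = 10*E)
j(X, J) = -2 - X
D = -1 (D = -(3 - 1*2) = -(3 - 2) = -1*1 = -1)
g(t, N) = 3
w = 4 (w = 3 - 1*(-1) = 3 + 1 = 4)
q(2)*w = (10*2)*4 = 20*4 = 80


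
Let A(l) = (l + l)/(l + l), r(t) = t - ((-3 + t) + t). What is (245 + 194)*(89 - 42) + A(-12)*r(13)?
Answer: 20623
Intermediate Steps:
r(t) = 3 - t (r(t) = t - (-3 + 2*t) = t + (3 - 2*t) = 3 - t)
A(l) = 1 (A(l) = (2*l)/((2*l)) = (2*l)*(1/(2*l)) = 1)
(245 + 194)*(89 - 42) + A(-12)*r(13) = (245 + 194)*(89 - 42) + 1*(3 - 1*13) = 439*47 + 1*(3 - 13) = 20633 + 1*(-10) = 20633 - 10 = 20623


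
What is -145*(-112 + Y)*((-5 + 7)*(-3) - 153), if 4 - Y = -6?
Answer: -2351610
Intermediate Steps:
Y = 10 (Y = 4 - 1*(-6) = 4 + 6 = 10)
-145*(-112 + Y)*((-5 + 7)*(-3) - 153) = -145*(-112 + 10)*((-5 + 7)*(-3) - 153) = -(-14790)*(2*(-3) - 153) = -(-14790)*(-6 - 153) = -(-14790)*(-159) = -145*16218 = -2351610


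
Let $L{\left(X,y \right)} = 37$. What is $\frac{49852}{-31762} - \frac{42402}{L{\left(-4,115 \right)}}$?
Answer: $- \frac{18224552}{15881} \approx -1147.6$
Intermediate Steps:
$\frac{49852}{-31762} - \frac{42402}{L{\left(-4,115 \right)}} = \frac{49852}{-31762} - \frac{42402}{37} = 49852 \left(- \frac{1}{31762}\right) - 1146 = - \frac{24926}{15881} - 1146 = - \frac{18224552}{15881}$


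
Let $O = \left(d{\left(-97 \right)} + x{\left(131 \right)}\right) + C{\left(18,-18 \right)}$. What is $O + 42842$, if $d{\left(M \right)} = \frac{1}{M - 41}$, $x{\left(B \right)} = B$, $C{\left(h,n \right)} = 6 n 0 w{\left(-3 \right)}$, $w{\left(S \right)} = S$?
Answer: $\frac{5930273}{138} \approx 42973.0$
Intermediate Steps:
$C{\left(h,n \right)} = 0$ ($C{\left(h,n \right)} = 6 n 0 \left(-3\right) = 0 \left(-3\right) = 0$)
$d{\left(M \right)} = \frac{1}{-41 + M}$
$O = \frac{18077}{138}$ ($O = \left(\frac{1}{-41 - 97} + 131\right) + 0 = \left(\frac{1}{-138} + 131\right) + 0 = \left(- \frac{1}{138} + 131\right) + 0 = \frac{18077}{138} + 0 = \frac{18077}{138} \approx 130.99$)
$O + 42842 = \frac{18077}{138} + 42842 = \frac{5930273}{138}$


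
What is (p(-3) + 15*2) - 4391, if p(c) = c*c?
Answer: -4352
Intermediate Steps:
p(c) = c²
(p(-3) + 15*2) - 4391 = ((-3)² + 15*2) - 4391 = (9 + 30) - 4391 = 39 - 4391 = -4352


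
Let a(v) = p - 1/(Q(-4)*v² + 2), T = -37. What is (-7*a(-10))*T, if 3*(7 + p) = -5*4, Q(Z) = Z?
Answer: -4225585/1194 ≈ -3539.0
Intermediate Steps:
p = -41/3 (p = -7 + (-5*4)/3 = -7 + (⅓)*(-20) = -7 - 20/3 = -41/3 ≈ -13.667)
a(v) = -41/3 - 1/(2 - 4*v²) (a(v) = -41/3 - 1/(-4*v² + 2) = -41/3 - 1/(2 - 4*v²))
(-7*a(-10))*T = -7*(-85 + 164*(-10)²)/(6*(1 - 2*(-10)²))*(-37) = -7*(-85 + 164*100)/(6*(1 - 2*100))*(-37) = -7*(-85 + 16400)/(6*(1 - 200))*(-37) = -7*16315/(6*(-199))*(-37) = -7*(-1)*16315/(6*199)*(-37) = -7*(-16315/1194)*(-37) = (114205/1194)*(-37) = -4225585/1194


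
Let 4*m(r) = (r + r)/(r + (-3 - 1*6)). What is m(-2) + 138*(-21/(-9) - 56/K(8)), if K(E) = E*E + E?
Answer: 7087/33 ≈ 214.76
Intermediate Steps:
K(E) = E + E**2 (K(E) = E**2 + E = E + E**2)
m(r) = r/(2*(-9 + r)) (m(r) = ((r + r)/(r + (-3 - 1*6)))/4 = ((2*r)/(r + (-3 - 6)))/4 = ((2*r)/(r - 9))/4 = ((2*r)/(-9 + r))/4 = (2*r/(-9 + r))/4 = r/(2*(-9 + r)))
m(-2) + 138*(-21/(-9) - 56/K(8)) = (1/2)*(-2)/(-9 - 2) + 138*(-21/(-9) - 56*1/(8*(1 + 8))) = (1/2)*(-2)/(-11) + 138*(-21*(-1/9) - 56/(8*9)) = (1/2)*(-2)*(-1/11) + 138*(7/3 - 56/72) = 1/11 + 138*(7/3 - 56*1/72) = 1/11 + 138*(7/3 - 7/9) = 1/11 + 138*(14/9) = 1/11 + 644/3 = 7087/33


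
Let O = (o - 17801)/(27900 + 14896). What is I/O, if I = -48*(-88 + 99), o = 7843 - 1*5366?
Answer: 1883024/1277 ≈ 1474.6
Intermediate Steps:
o = 2477 (o = 7843 - 5366 = 2477)
O = -3831/10699 (O = (2477 - 17801)/(27900 + 14896) = -15324/42796 = -15324*1/42796 = -3831/10699 ≈ -0.35807)
I = -528 (I = -48*11 = -528)
I/O = -528/(-3831/10699) = -528*(-10699/3831) = 1883024/1277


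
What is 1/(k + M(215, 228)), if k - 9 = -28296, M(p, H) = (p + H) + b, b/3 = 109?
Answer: -1/27517 ≈ -3.6341e-5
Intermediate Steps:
b = 327 (b = 3*109 = 327)
M(p, H) = 327 + H + p (M(p, H) = (p + H) + 327 = (H + p) + 327 = 327 + H + p)
k = -28287 (k = 9 - 28296 = -28287)
1/(k + M(215, 228)) = 1/(-28287 + (327 + 228 + 215)) = 1/(-28287 + 770) = 1/(-27517) = -1/27517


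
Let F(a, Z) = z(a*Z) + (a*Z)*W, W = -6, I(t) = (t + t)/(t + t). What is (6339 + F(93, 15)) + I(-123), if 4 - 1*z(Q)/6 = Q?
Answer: -10376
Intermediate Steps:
z(Q) = 24 - 6*Q
I(t) = 1 (I(t) = (2*t)/((2*t)) = (2*t)*(1/(2*t)) = 1)
F(a, Z) = 24 - 12*Z*a (F(a, Z) = (24 - 6*a*Z) + (a*Z)*(-6) = (24 - 6*Z*a) + (Z*a)*(-6) = (24 - 6*Z*a) - 6*Z*a = 24 - 12*Z*a)
(6339 + F(93, 15)) + I(-123) = (6339 + (24 - 12*15*93)) + 1 = (6339 + (24 - 16740)) + 1 = (6339 - 16716) + 1 = -10377 + 1 = -10376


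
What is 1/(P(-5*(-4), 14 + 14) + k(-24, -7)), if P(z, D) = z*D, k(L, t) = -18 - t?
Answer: 1/549 ≈ 0.0018215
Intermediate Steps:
P(z, D) = D*z
1/(P(-5*(-4), 14 + 14) + k(-24, -7)) = 1/((14 + 14)*(-5*(-4)) + (-18 - 1*(-7))) = 1/(28*20 + (-18 + 7)) = 1/(560 - 11) = 1/549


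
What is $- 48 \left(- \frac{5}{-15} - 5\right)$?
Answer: $224$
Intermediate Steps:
$- 48 \left(- \frac{5}{-15} - 5\right) = - 48 \left(\left(-5\right) \left(- \frac{1}{15}\right) - 5\right) = - 48 \left(\frac{1}{3} - 5\right) = \left(-48\right) \left(- \frac{14}{3}\right) = 224$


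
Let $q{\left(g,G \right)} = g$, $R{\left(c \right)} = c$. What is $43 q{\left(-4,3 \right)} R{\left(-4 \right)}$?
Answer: $688$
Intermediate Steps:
$43 q{\left(-4,3 \right)} R{\left(-4 \right)} = 43 \left(-4\right) \left(-4\right) = \left(-172\right) \left(-4\right) = 688$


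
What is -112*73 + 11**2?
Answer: -8055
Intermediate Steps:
-112*73 + 11**2 = -8176 + 121 = -8055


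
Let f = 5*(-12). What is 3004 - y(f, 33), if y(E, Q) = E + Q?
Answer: 3031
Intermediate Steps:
f = -60
3004 - y(f, 33) = 3004 - (-60 + 33) = 3004 - 1*(-27) = 3004 + 27 = 3031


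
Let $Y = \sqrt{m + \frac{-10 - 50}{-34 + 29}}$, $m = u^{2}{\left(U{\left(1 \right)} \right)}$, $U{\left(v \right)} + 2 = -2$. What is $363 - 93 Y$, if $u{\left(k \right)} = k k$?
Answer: $363 - 186 \sqrt{67} \approx -1159.5$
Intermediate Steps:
$U{\left(v \right)} = -4$ ($U{\left(v \right)} = -2 - 2 = -4$)
$u{\left(k \right)} = k^{2}$
$m = 256$ ($m = \left(\left(-4\right)^{2}\right)^{2} = 16^{2} = 256$)
$Y = 2 \sqrt{67}$ ($Y = \sqrt{256 + \frac{-10 - 50}{-34 + 29}} = \sqrt{256 - \frac{60}{-5}} = \sqrt{256 - -12} = \sqrt{256 + 12} = \sqrt{268} = 2 \sqrt{67} \approx 16.371$)
$363 - 93 Y = 363 - 93 \cdot 2 \sqrt{67} = 363 - 186 \sqrt{67}$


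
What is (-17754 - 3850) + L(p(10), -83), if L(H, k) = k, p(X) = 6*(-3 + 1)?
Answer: -21687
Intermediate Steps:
p(X) = -12 (p(X) = 6*(-2) = -12)
(-17754 - 3850) + L(p(10), -83) = (-17754 - 3850) - 83 = -21604 - 83 = -21687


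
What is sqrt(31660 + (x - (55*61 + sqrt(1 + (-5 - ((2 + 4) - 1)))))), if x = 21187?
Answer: sqrt(49492 - 3*I) ≈ 222.47 - 0.0067*I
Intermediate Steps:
sqrt(31660 + (x - (55*61 + sqrt(1 + (-5 - ((2 + 4) - 1)))))) = sqrt(31660 + (21187 - (55*61 + sqrt(1 + (-5 - ((2 + 4) - 1)))))) = sqrt(31660 + (21187 - (3355 + sqrt(1 + (-5 - (6 - 1)))))) = sqrt(31660 + (21187 - (3355 + sqrt(1 + (-5 - 1*5))))) = sqrt(31660 + (21187 - (3355 + sqrt(1 + (-5 - 5))))) = sqrt(31660 + (21187 - (3355 + sqrt(1 - 10)))) = sqrt(31660 + (21187 - (3355 + sqrt(-9)))) = sqrt(31660 + (21187 - (3355 + 3*I))) = sqrt(31660 + (21187 + (-3355 - 3*I))) = sqrt(31660 + (17832 - 3*I)) = sqrt(49492 - 3*I)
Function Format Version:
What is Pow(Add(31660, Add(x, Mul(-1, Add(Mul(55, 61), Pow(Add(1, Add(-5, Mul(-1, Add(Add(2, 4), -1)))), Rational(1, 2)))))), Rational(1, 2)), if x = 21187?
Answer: Pow(Add(49492, Mul(-3, I)), Rational(1, 2)) ≈ Add(222.47, Mul(-0.0067, I))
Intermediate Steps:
Pow(Add(31660, Add(x, Mul(-1, Add(Mul(55, 61), Pow(Add(1, Add(-5, Mul(-1, Add(Add(2, 4), -1)))), Rational(1, 2)))))), Rational(1, 2)) = Pow(Add(31660, Add(21187, Mul(-1, Add(Mul(55, 61), Pow(Add(1, Add(-5, Mul(-1, Add(Add(2, 4), -1)))), Rational(1, 2)))))), Rational(1, 2)) = Pow(Add(31660, Add(21187, Mul(-1, Add(3355, Pow(Add(1, Add(-5, Mul(-1, Add(6, -1)))), Rational(1, 2)))))), Rational(1, 2)) = Pow(Add(31660, Add(21187, Mul(-1, Add(3355, Pow(Add(1, Add(-5, Mul(-1, 5))), Rational(1, 2)))))), Rational(1, 2)) = Pow(Add(31660, Add(21187, Mul(-1, Add(3355, Pow(Add(1, Add(-5, -5)), Rational(1, 2)))))), Rational(1, 2)) = Pow(Add(31660, Add(21187, Mul(-1, Add(3355, Pow(Add(1, -10), Rational(1, 2)))))), Rational(1, 2)) = Pow(Add(31660, Add(21187, Mul(-1, Add(3355, Pow(-9, Rational(1, 2)))))), Rational(1, 2)) = Pow(Add(31660, Add(21187, Mul(-1, Add(3355, Mul(3, I))))), Rational(1, 2)) = Pow(Add(31660, Add(21187, Add(-3355, Mul(-3, I)))), Rational(1, 2)) = Pow(Add(31660, Add(17832, Mul(-3, I))), Rational(1, 2)) = Pow(Add(49492, Mul(-3, I)), Rational(1, 2))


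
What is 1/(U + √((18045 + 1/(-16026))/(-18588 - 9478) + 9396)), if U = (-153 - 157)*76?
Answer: -10596951468960/249659950711299233 - 2*√475187071766759581443/249659950711299233 ≈ -4.2620e-5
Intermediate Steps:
U = -23560 (U = -310*76 = -23560)
1/(U + √((18045 + 1/(-16026))/(-18588 - 9478) + 9396)) = 1/(-23560 + √((18045 + 1/(-16026))/(-18588 - 9478) + 9396)) = 1/(-23560 + √((18045 - 1/16026)/(-28066) + 9396)) = 1/(-23560 + √((289189169/16026)*(-1/28066) + 9396)) = 1/(-23560 + √(-289189169/449785716 + 9396)) = 1/(-23560 + √(4225897398367/449785716)) = 1/(-23560 + √475187071766759581443/224892858)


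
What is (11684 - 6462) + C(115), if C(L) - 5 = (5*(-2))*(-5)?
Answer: 5277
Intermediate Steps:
C(L) = 55 (C(L) = 5 + (5*(-2))*(-5) = 5 - 10*(-5) = 5 + 50 = 55)
(11684 - 6462) + C(115) = (11684 - 6462) + 55 = 5222 + 55 = 5277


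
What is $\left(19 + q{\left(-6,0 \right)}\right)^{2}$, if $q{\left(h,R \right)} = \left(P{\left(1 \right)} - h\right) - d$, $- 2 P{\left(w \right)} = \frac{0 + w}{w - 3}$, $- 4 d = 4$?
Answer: $\frac{11025}{16} \approx 689.06$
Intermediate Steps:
$d = -1$ ($d = \left(- \frac{1}{4}\right) 4 = -1$)
$P{\left(w \right)} = - \frac{w}{2 \left(-3 + w\right)}$ ($P{\left(w \right)} = - \frac{\left(0 + w\right) \frac{1}{w - 3}}{2} = - \frac{w \frac{1}{-3 + w}}{2} = - \frac{w}{2 \left(-3 + w\right)}$)
$q{\left(h,R \right)} = \frac{5}{4} - h$ ($q{\left(h,R \right)} = \left(\left(-1\right) 1 \frac{1}{-6 + 2 \cdot 1} - h\right) - -1 = \left(\left(-1\right) 1 \frac{1}{-6 + 2} - h\right) + 1 = \left(\left(-1\right) 1 \frac{1}{-4} - h\right) + 1 = \left(\left(-1\right) 1 \left(- \frac{1}{4}\right) - h\right) + 1 = \left(\frac{1}{4} - h\right) + 1 = \frac{5}{4} - h$)
$\left(19 + q{\left(-6,0 \right)}\right)^{2} = \left(19 + \left(\frac{5}{4} - -6\right)\right)^{2} = \left(19 + \left(\frac{5}{4} + 6\right)\right)^{2} = \left(19 + \frac{29}{4}\right)^{2} = \left(\frac{105}{4}\right)^{2} = \frac{11025}{16}$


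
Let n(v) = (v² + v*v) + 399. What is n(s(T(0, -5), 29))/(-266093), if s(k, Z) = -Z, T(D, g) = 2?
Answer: -2081/266093 ≈ -0.0078206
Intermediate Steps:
n(v) = 399 + 2*v² (n(v) = (v² + v²) + 399 = 2*v² + 399 = 399 + 2*v²)
n(s(T(0, -5), 29))/(-266093) = (399 + 2*(-1*29)²)/(-266093) = (399 + 2*(-29)²)*(-1/266093) = (399 + 2*841)*(-1/266093) = (399 + 1682)*(-1/266093) = 2081*(-1/266093) = -2081/266093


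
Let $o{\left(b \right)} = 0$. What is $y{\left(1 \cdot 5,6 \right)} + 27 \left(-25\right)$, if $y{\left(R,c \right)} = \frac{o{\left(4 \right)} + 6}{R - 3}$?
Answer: $-672$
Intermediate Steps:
$y{\left(R,c \right)} = \frac{6}{-3 + R}$ ($y{\left(R,c \right)} = \frac{0 + 6}{R - 3} = \frac{6}{-3 + R}$)
$y{\left(1 \cdot 5,6 \right)} + 27 \left(-25\right) = \frac{6}{-3 + 1 \cdot 5} + 27 \left(-25\right) = \frac{6}{-3 + 5} - 675 = \frac{6}{2} - 675 = 6 \cdot \frac{1}{2} - 675 = 3 - 675 = -672$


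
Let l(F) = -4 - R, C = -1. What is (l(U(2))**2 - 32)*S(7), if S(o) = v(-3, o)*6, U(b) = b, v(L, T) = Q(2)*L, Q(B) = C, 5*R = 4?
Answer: -4032/25 ≈ -161.28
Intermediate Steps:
R = 4/5 (R = (1/5)*4 = 4/5 ≈ 0.80000)
Q(B) = -1
v(L, T) = -L
l(F) = -24/5 (l(F) = -4 - 1*4/5 = -4 - 4/5 = -24/5)
S(o) = 18 (S(o) = -1*(-3)*6 = 3*6 = 18)
(l(U(2))**2 - 32)*S(7) = ((-24/5)**2 - 32)*18 = (576/25 - 32)*18 = -224/25*18 = -4032/25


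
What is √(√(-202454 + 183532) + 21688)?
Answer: √(21688 + I*√18922) ≈ 147.27 + 0.467*I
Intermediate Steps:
√(√(-202454 + 183532) + 21688) = √(√(-18922) + 21688) = √(I*√18922 + 21688) = √(21688 + I*√18922)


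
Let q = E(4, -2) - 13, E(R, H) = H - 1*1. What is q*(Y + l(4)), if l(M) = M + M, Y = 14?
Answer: -352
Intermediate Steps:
l(M) = 2*M
E(R, H) = -1 + H (E(R, H) = H - 1 = -1 + H)
q = -16 (q = (-1 - 2) - 13 = -3 - 13 = -16)
q*(Y + l(4)) = -16*(14 + 2*4) = -16*(14 + 8) = -16*22 = -352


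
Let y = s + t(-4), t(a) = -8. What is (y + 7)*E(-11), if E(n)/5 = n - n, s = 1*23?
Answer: 0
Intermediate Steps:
s = 23
E(n) = 0 (E(n) = 5*(n - n) = 5*0 = 0)
y = 15 (y = 23 - 8 = 15)
(y + 7)*E(-11) = (15 + 7)*0 = 22*0 = 0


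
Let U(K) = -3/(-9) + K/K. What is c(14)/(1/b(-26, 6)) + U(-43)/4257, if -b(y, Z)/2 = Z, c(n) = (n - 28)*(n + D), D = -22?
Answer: -17164220/12771 ≈ -1344.0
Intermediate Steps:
c(n) = (-28 + n)*(-22 + n) (c(n) = (n - 28)*(n - 22) = (-28 + n)*(-22 + n))
U(K) = 4/3 (U(K) = -3*(-1/9) + 1 = 1/3 + 1 = 4/3)
b(y, Z) = -2*Z
c(14)/(1/b(-26, 6)) + U(-43)/4257 = (616 + 14**2 - 50*14)/(1/(-2*6)) + (4/3)/4257 = (616 + 196 - 700)/(1/(-12)) + (4/3)*(1/4257) = 112/(-1/12) + 4/12771 = 112*(-12) + 4/12771 = -1344 + 4/12771 = -17164220/12771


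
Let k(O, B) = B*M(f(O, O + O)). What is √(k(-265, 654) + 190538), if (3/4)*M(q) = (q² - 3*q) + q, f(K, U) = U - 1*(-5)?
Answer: √241451138 ≈ 15539.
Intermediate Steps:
f(K, U) = 5 + U (f(K, U) = U + 5 = 5 + U)
M(q) = -8*q/3 + 4*q²/3 (M(q) = 4*((q² - 3*q) + q)/3 = 4*(q² - 2*q)/3 = -8*q/3 + 4*q²/3)
k(O, B) = 4*B*(3 + 2*O)*(5 + 2*O)/3 (k(O, B) = B*(4*(5 + (O + O))*(-2 + (5 + (O + O)))/3) = B*(4*(5 + 2*O)*(-2 + (5 + 2*O))/3) = B*(4*(5 + 2*O)*(3 + 2*O)/3) = B*(4*(3 + 2*O)*(5 + 2*O)/3) = 4*B*(3 + 2*O)*(5 + 2*O)/3)
√(k(-265, 654) + 190538) = √((4/3)*654*(3 + 2*(-265))*(5 + 2*(-265)) + 190538) = √((4/3)*654*(3 - 530)*(5 - 530) + 190538) = √((4/3)*654*(-527)*(-525) + 190538) = √(241260600 + 190538) = √241451138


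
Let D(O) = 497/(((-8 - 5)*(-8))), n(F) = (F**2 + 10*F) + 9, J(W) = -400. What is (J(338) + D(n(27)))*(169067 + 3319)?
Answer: -3542790879/52 ≈ -6.8131e+7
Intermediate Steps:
n(F) = 9 + F**2 + 10*F
D(O) = 497/104 (D(O) = 497/((-13*(-8))) = 497/104)
(J(338) + D(n(27)))*(169067 + 3319) = (-400 + 497/104)*(169067 + 3319) = -41103/104*172386 = -3542790879/52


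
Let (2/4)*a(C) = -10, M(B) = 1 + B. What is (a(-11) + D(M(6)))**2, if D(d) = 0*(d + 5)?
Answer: 400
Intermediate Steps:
a(C) = -20 (a(C) = 2*(-10) = -20)
D(d) = 0 (D(d) = 0*(5 + d) = 0)
(a(-11) + D(M(6)))**2 = (-20 + 0)**2 = (-20)**2 = 400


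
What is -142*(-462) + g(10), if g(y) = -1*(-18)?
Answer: 65622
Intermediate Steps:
g(y) = 18
-142*(-462) + g(10) = -142*(-462) + 18 = 65604 + 18 = 65622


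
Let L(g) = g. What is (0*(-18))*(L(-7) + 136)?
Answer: 0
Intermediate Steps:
(0*(-18))*(L(-7) + 136) = (0*(-18))*(-7 + 136) = 0*129 = 0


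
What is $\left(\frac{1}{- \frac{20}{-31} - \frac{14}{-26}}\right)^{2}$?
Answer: $\frac{162409}{227529} \approx 0.71379$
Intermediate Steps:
$\left(\frac{1}{- \frac{20}{-31} - \frac{14}{-26}}\right)^{2} = \left(\frac{1}{\left(-20\right) \left(- \frac{1}{31}\right) - - \frac{7}{13}}\right)^{2} = \left(\frac{1}{\frac{20}{31} + \frac{7}{13}}\right)^{2} = \left(\frac{1}{\frac{477}{403}}\right)^{2} = \left(\frac{403}{477}\right)^{2} = \frac{162409}{227529}$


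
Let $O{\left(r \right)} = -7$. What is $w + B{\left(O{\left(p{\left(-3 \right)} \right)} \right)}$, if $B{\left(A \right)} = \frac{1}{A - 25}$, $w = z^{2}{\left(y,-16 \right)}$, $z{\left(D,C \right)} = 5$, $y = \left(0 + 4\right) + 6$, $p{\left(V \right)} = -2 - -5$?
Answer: $\frac{799}{32} \approx 24.969$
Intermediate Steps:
$p{\left(V \right)} = 3$ ($p{\left(V \right)} = -2 + 5 = 3$)
$y = 10$ ($y = 4 + 6 = 10$)
$w = 25$ ($w = 5^{2} = 25$)
$B{\left(A \right)} = \frac{1}{-25 + A}$
$w + B{\left(O{\left(p{\left(-3 \right)} \right)} \right)} = 25 + \frac{1}{-25 - 7} = 25 + \frac{1}{-32} = 25 - \frac{1}{32} = \frac{799}{32}$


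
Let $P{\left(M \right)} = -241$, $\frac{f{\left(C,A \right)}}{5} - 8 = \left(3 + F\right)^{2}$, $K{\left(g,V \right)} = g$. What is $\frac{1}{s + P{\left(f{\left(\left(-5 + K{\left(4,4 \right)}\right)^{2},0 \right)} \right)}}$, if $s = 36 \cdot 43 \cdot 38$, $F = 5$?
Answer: $\frac{1}{58583} \approx 1.707 \cdot 10^{-5}$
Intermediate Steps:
$f{\left(C,A \right)} = 360$ ($f{\left(C,A \right)} = 40 + 5 \left(3 + 5\right)^{2} = 40 + 5 \cdot 8^{2} = 40 + 5 \cdot 64 = 40 + 320 = 360$)
$s = 58824$ ($s = 1548 \cdot 38 = 58824$)
$\frac{1}{s + P{\left(f{\left(\left(-5 + K{\left(4,4 \right)}\right)^{2},0 \right)} \right)}} = \frac{1}{58824 - 241} = \frac{1}{58583}$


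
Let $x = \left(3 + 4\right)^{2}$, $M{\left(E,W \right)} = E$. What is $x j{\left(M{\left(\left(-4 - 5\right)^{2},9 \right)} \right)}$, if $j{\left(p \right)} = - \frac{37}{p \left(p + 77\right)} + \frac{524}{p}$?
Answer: $\frac{150185}{474} \approx 316.85$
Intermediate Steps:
$j{\left(p \right)} = \frac{524}{p} - \frac{37}{p \left(77 + p\right)}$ ($j{\left(p \right)} = - \frac{37}{p \left(77 + p\right)} + \frac{524}{p} = \frac{524}{p} - \frac{37}{p \left(77 + p\right)}$)
$x = 49$ ($x = 7^{2} = 49$)
$x j{\left(M{\left(\left(-4 - 5\right)^{2},9 \right)} \right)} = 49 \frac{40311 + 524 \left(-4 - 5\right)^{2}}{\left(-4 - 5\right)^{2} \left(77 + \left(-4 - 5\right)^{2}\right)} = 49 \frac{40311 + 524 \left(-9\right)^{2}}{\left(-9\right)^{2} \left(77 + \left(-9\right)^{2}\right)} = 49 \frac{40311 + 524 \cdot 81}{81 \left(77 + 81\right)} = 49 \frac{40311 + 42444}{81 \cdot 158} = 49 \cdot \frac{1}{81} \cdot \frac{1}{158} \cdot 82755 = 49 \cdot \frac{3065}{474} = \frac{150185}{474}$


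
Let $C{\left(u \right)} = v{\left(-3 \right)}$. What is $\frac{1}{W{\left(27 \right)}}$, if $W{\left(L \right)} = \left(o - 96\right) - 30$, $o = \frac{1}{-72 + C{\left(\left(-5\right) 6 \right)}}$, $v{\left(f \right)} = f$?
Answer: $- \frac{75}{9451} \approx -0.0079357$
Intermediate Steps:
$C{\left(u \right)} = -3$
$o = - \frac{1}{75}$ ($o = \frac{1}{-72 - 3} = \frac{1}{-75} = - \frac{1}{75} \approx -0.013333$)
$W{\left(L \right)} = - \frac{9451}{75}$ ($W{\left(L \right)} = \left(- \frac{1}{75} - 96\right) - 30 = - \frac{7201}{75} - 30 = - \frac{9451}{75}$)
$\frac{1}{W{\left(27 \right)}} = \frac{1}{- \frac{9451}{75}} = - \frac{75}{9451}$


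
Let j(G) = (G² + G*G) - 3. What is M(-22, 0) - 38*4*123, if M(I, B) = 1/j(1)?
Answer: -18697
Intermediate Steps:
j(G) = -3 + 2*G² (j(G) = (G² + G²) - 3 = 2*G² - 3 = -3 + 2*G²)
M(I, B) = -1 (M(I, B) = 1/(-3 + 2*1²) = 1/(-3 + 2*1) = 1/(-3 + 2) = 1/(-1) = -1)
M(-22, 0) - 38*4*123 = -1 - 38*4*123 = -1 - 152*123 = -1 - 18696 = -18697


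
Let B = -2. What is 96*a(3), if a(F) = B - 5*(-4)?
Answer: 1728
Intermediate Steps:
a(F) = 18 (a(F) = -2 - 5*(-4) = -2 + 20 = 18)
96*a(3) = 96*18 = 1728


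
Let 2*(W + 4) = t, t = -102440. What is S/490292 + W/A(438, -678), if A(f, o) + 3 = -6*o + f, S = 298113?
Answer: -1251174451/116199204 ≈ -10.768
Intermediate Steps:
A(f, o) = -3 + f - 6*o (A(f, o) = -3 + (-6*o + f) = -3 + (f - 6*o) = -3 + f - 6*o)
W = -51224 (W = -4 + (½)*(-102440) = -4 - 51220 = -51224)
S/490292 + W/A(438, -678) = 298113/490292 - 51224/(-3 + 438 - 6*(-678)) = 298113*(1/490292) - 51224/(-3 + 438 + 4068) = 298113/490292 - 51224/4503 = 298113/490292 - 51224*1/4503 = 298113/490292 - 2696/237 = -1251174451/116199204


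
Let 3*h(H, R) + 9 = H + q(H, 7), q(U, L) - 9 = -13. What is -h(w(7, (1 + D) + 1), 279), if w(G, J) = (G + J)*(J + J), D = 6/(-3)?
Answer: 13/3 ≈ 4.3333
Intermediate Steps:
D = -2 (D = 6*(-⅓) = -2)
q(U, L) = -4 (q(U, L) = 9 - 13 = -4)
w(G, J) = 2*J*(G + J) (w(G, J) = (G + J)*(2*J) = 2*J*(G + J))
h(H, R) = -13/3 + H/3 (h(H, R) = -3 + (H - 4)/3 = -3 + (-4 + H)/3 = -3 + (-4/3 + H/3) = -13/3 + H/3)
-h(w(7, (1 + D) + 1), 279) = -(-13/3 + (2*((1 - 2) + 1)*(7 + ((1 - 2) + 1)))/3) = -(-13/3 + (2*(-1 + 1)*(7 + (-1 + 1)))/3) = -(-13/3 + (2*0*(7 + 0))/3) = -(-13/3 + (2*0*7)/3) = -(-13/3 + (⅓)*0) = -(-13/3 + 0) = -1*(-13/3) = 13/3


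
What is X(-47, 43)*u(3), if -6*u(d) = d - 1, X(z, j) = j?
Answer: -43/3 ≈ -14.333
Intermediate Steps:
u(d) = ⅙ - d/6 (u(d) = -(d - 1)/6 = -(-1 + d)/6 = ⅙ - d/6)
X(-47, 43)*u(3) = 43*(⅙ - ⅙*3) = 43*(⅙ - ½) = 43*(-⅓) = -43/3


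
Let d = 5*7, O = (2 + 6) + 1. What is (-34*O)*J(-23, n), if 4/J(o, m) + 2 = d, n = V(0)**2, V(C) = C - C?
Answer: -408/11 ≈ -37.091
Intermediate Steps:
V(C) = 0
O = 9 (O = 8 + 1 = 9)
d = 35
n = 0 (n = 0**2 = 0)
J(o, m) = 4/33 (J(o, m) = 4/(-2 + 35) = 4/33)
(-34*O)*J(-23, n) = -34*9*(4/33) = -306*4/33 = -408/11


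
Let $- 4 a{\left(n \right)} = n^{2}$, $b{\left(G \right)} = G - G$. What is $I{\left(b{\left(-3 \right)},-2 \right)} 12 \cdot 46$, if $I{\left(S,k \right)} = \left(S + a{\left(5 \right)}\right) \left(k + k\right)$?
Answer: $13800$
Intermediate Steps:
$b{\left(G \right)} = 0$
$a{\left(n \right)} = - \frac{n^{2}}{4}$
$I{\left(S,k \right)} = 2 k \left(- \frac{25}{4} + S\right)$ ($I{\left(S,k \right)} = \left(S - \frac{5^{2}}{4}\right) \left(k + k\right) = \left(S - \frac{25}{4}\right) 2 k = \left(- \frac{25}{4} + S\right) 2 k = 2 k \left(- \frac{25}{4} + S\right)$)
$I{\left(b{\left(-3 \right)},-2 \right)} 12 \cdot 46 = \frac{1}{2} \left(-2\right) \left(-25 + 4 \cdot 0\right) 12 \cdot 46 = \frac{1}{2} \left(-2\right) \left(-25 + 0\right) 12 \cdot 46 = \frac{1}{2} \left(-2\right) \left(-25\right) 12 \cdot 46 = 25 \cdot 12 \cdot 46 = 300 \cdot 46 = 13800$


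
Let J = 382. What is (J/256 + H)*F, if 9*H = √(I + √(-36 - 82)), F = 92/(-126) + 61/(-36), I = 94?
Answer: -116701/32256 - 611*√(94 + I*√118)/2268 ≈ -6.2342 - 0.15067*I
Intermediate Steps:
F = -611/252 (F = 92*(-1/126) + 61*(-1/36) = -46/63 - 61/36 = -611/252 ≈ -2.4246)
H = √(94 + I*√118)/9 (H = √(94 + √(-36 - 82))/9 = √(94 + √(-118))/9 = √(94 + I*√118)/9 ≈ 1.0791 + 0.062142*I)
(J/256 + H)*F = (382/256 + √(94 + I*√118)/9)*(-611/252) = (382*(1/256) + √(94 + I*√118)/9)*(-611/252) = (191/128 + √(94 + I*√118)/9)*(-611/252) = -116701/32256 - 611*√(94 + I*√118)/2268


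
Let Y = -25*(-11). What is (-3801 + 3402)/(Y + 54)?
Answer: -57/47 ≈ -1.2128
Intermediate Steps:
Y = 275
(-3801 + 3402)/(Y + 54) = (-3801 + 3402)/(275 + 54) = -399/329 = -399*1/329 = -57/47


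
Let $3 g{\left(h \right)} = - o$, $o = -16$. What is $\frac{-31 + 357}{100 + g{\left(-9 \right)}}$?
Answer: $\frac{489}{158} \approx 3.0949$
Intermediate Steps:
$g{\left(h \right)} = \frac{16}{3}$ ($g{\left(h \right)} = \frac{\left(-1\right) \left(-16\right)}{3} = \frac{1}{3} \cdot 16 = \frac{16}{3}$)
$\frac{-31 + 357}{100 + g{\left(-9 \right)}} = \frac{-31 + 357}{100 + \frac{16}{3}} = \frac{326}{\frac{316}{3}} = 326 \cdot \frac{3}{316} = \frac{489}{158}$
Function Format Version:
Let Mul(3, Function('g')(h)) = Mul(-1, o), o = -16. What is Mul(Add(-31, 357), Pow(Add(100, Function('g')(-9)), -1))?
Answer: Rational(489, 158) ≈ 3.0949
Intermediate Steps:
Function('g')(h) = Rational(16, 3) (Function('g')(h) = Mul(Rational(1, 3), Mul(-1, -16)) = Mul(Rational(1, 3), 16) = Rational(16, 3))
Mul(Add(-31, 357), Pow(Add(100, Function('g')(-9)), -1)) = Mul(Add(-31, 357), Pow(Add(100, Rational(16, 3)), -1)) = Mul(326, Pow(Rational(316, 3), -1)) = Mul(326, Rational(3, 316)) = Rational(489, 158)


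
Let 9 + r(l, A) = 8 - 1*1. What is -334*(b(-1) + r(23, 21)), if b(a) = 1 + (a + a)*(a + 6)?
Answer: 3674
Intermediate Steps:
r(l, A) = -2 (r(l, A) = -9 + (8 - 1*1) = -9 + (8 - 1) = -9 + 7 = -2)
b(a) = 1 + 2*a*(6 + a) (b(a) = 1 + (2*a)*(6 + a) = 1 + 2*a*(6 + a))
-334*(b(-1) + r(23, 21)) = -334*((1 + 2*(-1)**2 + 12*(-1)) - 2) = -334*((1 + 2*1 - 12) - 2) = -334*((1 + 2 - 12) - 2) = -334*(-9 - 2) = -334*(-11) = 3674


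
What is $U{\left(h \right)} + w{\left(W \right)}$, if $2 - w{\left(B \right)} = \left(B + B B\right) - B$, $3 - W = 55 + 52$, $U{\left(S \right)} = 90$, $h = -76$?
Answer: $-10724$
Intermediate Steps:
$W = -104$ ($W = 3 - \left(55 + 52\right) = 3 - 107 = -104$)
$w{\left(B \right)} = 2 - B^{2}$ ($w{\left(B \right)} = 2 - \left(\left(B + B B\right) - B\right) = 2 - \left(\left(B + B^{2}\right) - B\right) = 2 - B^{2}$)
$U{\left(h \right)} + w{\left(W \right)} = 90 + \left(2 - \left(-104\right)^{2}\right) = 90 + \left(2 - 10816\right) = 90 - 10814 = -10724$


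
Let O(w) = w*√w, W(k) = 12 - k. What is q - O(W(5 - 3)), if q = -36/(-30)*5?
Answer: 6 - 10*√10 ≈ -25.623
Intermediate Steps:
O(w) = w^(3/2)
q = 6 (q = -36*(-1/30)*5 = (6/5)*5 = 6)
q - O(W(5 - 3)) = 6 - (12 - (5 - 3))^(3/2) = 6 - (12 - 1*2)^(3/2) = 6 - (12 - 2)^(3/2) = 6 - 10^(3/2) = 6 - 10*√10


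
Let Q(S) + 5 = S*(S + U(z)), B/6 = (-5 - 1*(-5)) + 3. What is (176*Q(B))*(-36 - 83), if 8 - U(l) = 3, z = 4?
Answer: -8566096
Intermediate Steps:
U(l) = 5 (U(l) = 8 - 1*3 = 8 - 3 = 5)
B = 18 (B = 6*((-5 - 1*(-5)) + 3) = 6*((-5 + 5) + 3) = 6*(0 + 3) = 6*3 = 18)
Q(S) = -5 + S*(5 + S) (Q(S) = -5 + S*(S + 5) = -5 + S*(5 + S))
(176*Q(B))*(-36 - 83) = (176*(-5 + 18² + 5*18))*(-36 - 83) = (176*(-5 + 324 + 90))*(-119) = (176*409)*(-119) = 71984*(-119) = -8566096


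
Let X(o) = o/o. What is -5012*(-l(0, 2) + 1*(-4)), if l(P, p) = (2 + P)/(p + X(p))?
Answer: 70168/3 ≈ 23389.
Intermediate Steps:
X(o) = 1
l(P, p) = (2 + P)/(1 + p) (l(P, p) = (2 + P)/(p + 1) = (2 + P)/(1 + p))
-5012*(-l(0, 2) + 1*(-4)) = -5012*(-(2 + 0)/(1 + 2) + 1*(-4)) = -5012*(-2/3 - 4) = -5012*(-1*⅔ - 4) = -5012*(-⅔ - 4) = -5012*(-14/3) = 70168/3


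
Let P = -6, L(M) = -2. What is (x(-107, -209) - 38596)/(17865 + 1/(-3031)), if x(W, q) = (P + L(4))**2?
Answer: -58395246/27074407 ≈ -2.1568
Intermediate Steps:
x(W, q) = 64 (x(W, q) = (-6 - 2)**2 = (-8)**2 = 64)
(x(-107, -209) - 38596)/(17865 + 1/(-3031)) = (64 - 38596)/(17865 + 1/(-3031)) = -38532/(17865 - 1/3031) = -38532/54148814/3031 = -38532*3031/54148814 = -58395246/27074407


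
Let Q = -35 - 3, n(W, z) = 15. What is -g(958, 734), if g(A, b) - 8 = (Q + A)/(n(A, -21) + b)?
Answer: -6912/749 ≈ -9.2283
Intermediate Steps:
Q = -38
g(A, b) = 8 + (-38 + A)/(15 + b)
-g(958, 734) = -(82 + 958 + 8*734)/(15 + 734) = -(82 + 958 + 5872)/749 = -6912/749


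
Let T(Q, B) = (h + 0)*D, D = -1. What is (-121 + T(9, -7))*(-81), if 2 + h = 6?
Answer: 10125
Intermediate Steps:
h = 4 (h = -2 + 6 = 4)
T(Q, B) = -4 (T(Q, B) = (4 + 0)*(-1) = 4*(-1) = -4)
(-121 + T(9, -7))*(-81) = (-121 - 4)*(-81) = -125*(-81) = 10125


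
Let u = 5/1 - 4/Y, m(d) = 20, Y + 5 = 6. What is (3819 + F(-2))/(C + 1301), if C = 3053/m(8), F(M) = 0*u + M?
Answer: 6940/2643 ≈ 2.6258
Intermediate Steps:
Y = 1 (Y = -5 + 6 = 1)
u = 1 (u = 5/1 - 4/1 = 5*1 - 4*1 = 5 - 4 = 1)
F(M) = M (F(M) = 0*1 + M = 0 + M = M)
C = 3053/20 ≈ 152.65
(3819 + F(-2))/(C + 1301) = (3819 - 2)/(3053/20 + 1301) = 3817/(29073/20) = 3817*(20/29073) = 6940/2643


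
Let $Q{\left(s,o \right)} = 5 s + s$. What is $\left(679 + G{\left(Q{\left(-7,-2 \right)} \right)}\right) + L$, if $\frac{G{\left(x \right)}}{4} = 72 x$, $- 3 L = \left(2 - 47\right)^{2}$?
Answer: $-12092$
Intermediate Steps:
$Q{\left(s,o \right)} = 6 s$
$L = -675$ ($L = - \frac{\left(2 - 47\right)^{2}}{3} = - \frac{\left(-45\right)^{2}}{3} = \left(- \frac{1}{3}\right) 2025 = -675$)
$G{\left(x \right)} = 288 x$ ($G{\left(x \right)} = 4 \cdot 72 x = 288 x$)
$\left(679 + G{\left(Q{\left(-7,-2 \right)} \right)}\right) + L = \left(679 + 288 \cdot 6 \left(-7\right)\right) - 675 = \left(679 + 288 \left(-42\right)\right) - 675 = \left(679 - 12096\right) - 675 = -11417 - 675 = -12092$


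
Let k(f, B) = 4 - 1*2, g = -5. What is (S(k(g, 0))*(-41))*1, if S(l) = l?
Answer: -82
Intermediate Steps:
k(f, B) = 2 (k(f, B) = 4 - 2 = 2)
(S(k(g, 0))*(-41))*1 = (2*(-41))*1 = -82*1 = -82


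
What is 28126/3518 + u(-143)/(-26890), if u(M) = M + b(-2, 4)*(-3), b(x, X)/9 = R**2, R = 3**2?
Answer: 38225254/4729951 ≈ 8.0815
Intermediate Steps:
R = 9
b(x, X) = 729 (b(x, X) = 9*9**2 = 9*81 = 729)
u(M) = -2187 + M (u(M) = M + 729*(-3) = M - 2187 = -2187 + M)
28126/3518 + u(-143)/(-26890) = 28126/3518 + (-2187 - 143)/(-26890) = 28126*(1/3518) - 2330*(-1/26890) = 14063/1759 + 233/2689 = 38225254/4729951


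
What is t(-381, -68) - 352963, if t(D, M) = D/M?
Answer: -24001103/68 ≈ -3.5296e+5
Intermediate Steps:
t(-381, -68) - 352963 = -381/(-68) - 352963 = -381*(-1/68) - 352963 = 381/68 - 352963 = -24001103/68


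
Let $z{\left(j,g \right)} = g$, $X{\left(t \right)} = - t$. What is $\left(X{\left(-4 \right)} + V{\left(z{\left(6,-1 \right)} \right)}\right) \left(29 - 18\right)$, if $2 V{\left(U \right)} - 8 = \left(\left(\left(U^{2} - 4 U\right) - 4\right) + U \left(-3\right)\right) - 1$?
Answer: $\frac{209}{2} \approx 104.5$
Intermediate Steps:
$V{\left(U \right)} = \frac{3}{2} + \frac{U^{2}}{2} - \frac{7 U}{2}$ ($V{\left(U \right)} = 4 + \frac{\left(\left(\left(U^{2} - 4 U\right) - 4\right) + U \left(-3\right)\right) - 1}{2} = 4 + \frac{\left(\left(-4 + U^{2} - 4 U\right) - 3 U\right) - 1}{2} = 4 + \frac{\left(-4 + U^{2} - 7 U\right) - 1}{2} = 4 + \frac{-5 + U^{2} - 7 U}{2} = 4 - \left(\frac{5}{2} - \frac{U^{2}}{2} + \frac{7 U}{2}\right) = \frac{3}{2} + \frac{U^{2}}{2} - \frac{7 U}{2}$)
$\left(X{\left(-4 \right)} + V{\left(z{\left(6,-1 \right)} \right)}\right) \left(29 - 18\right) = \left(\left(-1\right) \left(-4\right) + \left(\frac{3}{2} + \frac{\left(-1\right)^{2}}{2} - - \frac{7}{2}\right)\right) \left(29 - 18\right) = \left(4 + \left(\frac{3}{2} + \frac{1}{2} \cdot 1 + \frac{7}{2}\right)\right) \left(29 - 18\right) = \left(4 + \left(\frac{3}{2} + \frac{1}{2} + \frac{7}{2}\right)\right) 11 = \left(4 + \frac{11}{2}\right) 11 = \frac{19}{2} \cdot 11 = \frac{209}{2}$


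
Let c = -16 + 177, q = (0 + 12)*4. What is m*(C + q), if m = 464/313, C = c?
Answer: 96976/313 ≈ 309.83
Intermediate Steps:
q = 48 (q = 12*4 = 48)
c = 161
C = 161
m = 464/313 (m = 464*(1/313) = 464/313 ≈ 1.4824)
m*(C + q) = 464*(161 + 48)/313 = (464/313)*209 = 96976/313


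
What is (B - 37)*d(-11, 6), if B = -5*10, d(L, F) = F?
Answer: -522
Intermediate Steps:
B = -50
(B - 37)*d(-11, 6) = (-50 - 37)*6 = -87*6 = -522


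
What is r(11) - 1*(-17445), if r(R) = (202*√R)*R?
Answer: 17445 + 2222*√11 ≈ 24815.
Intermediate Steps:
r(R) = 202*R^(3/2)
r(11) - 1*(-17445) = 202*11^(3/2) - 1*(-17445) = 202*(11*√11) + 17445 = 2222*√11 + 17445 = 17445 + 2222*√11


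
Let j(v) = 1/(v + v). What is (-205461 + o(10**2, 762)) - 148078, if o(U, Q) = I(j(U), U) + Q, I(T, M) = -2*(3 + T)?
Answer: -35278301/100 ≈ -3.5278e+5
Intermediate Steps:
j(v) = 1/(2*v)
I(T, M) = -6 - 2*T
o(U, Q) = -6 + Q - 1/U (o(U, Q) = (-6 - 1/U) + Q = -6 + Q - 1/U)
(-205461 + o(10**2, 762)) - 148078 = (-205461 + (-6 + 762 - 1/(10**2))) - 148078 = (-205461 + (-6 + 762 - 1/100)) - 148078 = (-205461 + 75599/100) - 148078 = -20470501/100 - 148078 = -35278301/100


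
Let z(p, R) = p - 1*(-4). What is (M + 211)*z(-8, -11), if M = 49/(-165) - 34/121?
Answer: -1527664/1815 ≈ -841.69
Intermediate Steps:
M = -1049/1815 (M = 49*(-1/165) - 34*1/121 = -49/165 - 34/121 = -1049/1815 ≈ -0.57796)
z(p, R) = 4 + p (z(p, R) = p + 4 = 4 + p)
(M + 211)*z(-8, -11) = (-1049/1815 + 211)*(4 - 8) = (381916/1815)*(-4) = -1527664/1815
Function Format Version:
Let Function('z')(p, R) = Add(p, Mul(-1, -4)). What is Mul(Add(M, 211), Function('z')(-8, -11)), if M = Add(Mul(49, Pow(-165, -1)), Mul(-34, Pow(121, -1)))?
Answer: Rational(-1527664, 1815) ≈ -841.69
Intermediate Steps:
M = Rational(-1049, 1815) (M = Add(Mul(49, Rational(-1, 165)), Mul(-34, Rational(1, 121))) = Add(Rational(-49, 165), Rational(-34, 121)) = Rational(-1049, 1815) ≈ -0.57796)
Function('z')(p, R) = Add(4, p) (Function('z')(p, R) = Add(p, 4) = Add(4, p))
Mul(Add(M, 211), Function('z')(-8, -11)) = Mul(Add(Rational(-1049, 1815), 211), Add(4, -8)) = Mul(Rational(381916, 1815), -4) = Rational(-1527664, 1815)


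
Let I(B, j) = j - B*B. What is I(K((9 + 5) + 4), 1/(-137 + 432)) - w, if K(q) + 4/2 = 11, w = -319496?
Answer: 94227426/295 ≈ 3.1942e+5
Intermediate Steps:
K(q) = 9 (K(q) = -2 + 11 = 9)
I(B, j) = j - B²
I(K((9 + 5) + 4), 1/(-137 + 432)) - w = (1/(-137 + 432) - 1*9²) - 1*(-319496) = (1/295 - 1*81) + 319496 = (1/295 - 81) + 319496 = -23894/295 + 319496 = 94227426/295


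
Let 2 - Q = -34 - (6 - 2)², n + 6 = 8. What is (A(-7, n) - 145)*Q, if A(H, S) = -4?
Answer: -7748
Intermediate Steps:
n = 2 (n = -6 + 8 = 2)
Q = 52 (Q = 2 - (-34 - (6 - 2)²) = 2 - (-34 - 1*4²) = 2 - (-34 - 1*16) = 2 - (-34 - 16) = 2 - 1*(-50) = 2 + 50 = 52)
(A(-7, n) - 145)*Q = (-4 - 145)*52 = -149*52 = -7748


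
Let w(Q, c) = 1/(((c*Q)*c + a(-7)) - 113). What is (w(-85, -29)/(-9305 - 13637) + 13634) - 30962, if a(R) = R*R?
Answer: -28443516193823/1641477158 ≈ -17328.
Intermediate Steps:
a(R) = R**2
w(Q, c) = 1/(-64 + Q*c**2) (w(Q, c) = 1/(((c*Q)*c + (-7)**2) - 113) = 1/(((Q*c)*c + 49) - 113) = 1/((Q*c**2 + 49) - 113) = 1/((49 + Q*c**2) - 113) = 1/(-64 + Q*c**2))
(w(-85, -29)/(-9305 - 13637) + 13634) - 30962 = (1/((-64 - 85*(-29)**2)*(-9305 - 13637)) + 13634) - 30962 = (1/(-64 - 85*841*(-22942)) + 13634) - 30962 = (-1/22942/(-64 - 71485) + 13634) - 30962 = (-1/22942/(-71549) + 13634) - 30962 = (-1/71549*(-1/22942) + 13634) - 30962 = (1/1641477158 + 13634) - 30962 = 22379899572173/1641477158 - 30962 = -28443516193823/1641477158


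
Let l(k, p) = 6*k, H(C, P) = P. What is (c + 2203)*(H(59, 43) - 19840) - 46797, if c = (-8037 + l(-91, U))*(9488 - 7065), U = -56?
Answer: 411666808785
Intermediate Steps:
c = -20796609 (c = (-8037 + 6*(-91))*(9488 - 7065) = (-8037 - 546)*2423 = -8583*2423 = -20796609)
(c + 2203)*(H(59, 43) - 19840) - 46797 = (-20796609 + 2203)*(43 - 19840) - 46797 = -20794406*(-19797) - 46797 = 411666855582 - 46797 = 411666808785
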